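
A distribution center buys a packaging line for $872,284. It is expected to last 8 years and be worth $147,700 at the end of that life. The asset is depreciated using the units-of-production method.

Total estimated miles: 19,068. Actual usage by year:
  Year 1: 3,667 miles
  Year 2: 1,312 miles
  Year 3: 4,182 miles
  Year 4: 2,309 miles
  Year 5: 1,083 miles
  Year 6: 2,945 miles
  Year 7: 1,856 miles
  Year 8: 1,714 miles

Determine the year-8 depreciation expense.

$65,132

Depreciable base = $872,284 − $147,700 = $724,584.
Rate = $724,584 / 19,068 miles = $38 per mile.
Year 1: 3,667 × $38 = $139,346. Book value $732,938.
Year 2: 1,312 × $38 = $49,856. Book value $683,082.
Year 3: 4,182 × $38 = $158,916. Book value $524,166.
Year 4: 2,309 × $38 = $87,742. Book value $436,424.
Year 5: 1,083 × $38 = $41,154. Book value $395,270.
Year 6: 2,945 × $38 = $111,910. Book value $283,360.
Year 7: 1,856 × $38 = $70,528. Book value $212,832.
Year 8: 1,714 × $38 = $65,132. Book value $147,700.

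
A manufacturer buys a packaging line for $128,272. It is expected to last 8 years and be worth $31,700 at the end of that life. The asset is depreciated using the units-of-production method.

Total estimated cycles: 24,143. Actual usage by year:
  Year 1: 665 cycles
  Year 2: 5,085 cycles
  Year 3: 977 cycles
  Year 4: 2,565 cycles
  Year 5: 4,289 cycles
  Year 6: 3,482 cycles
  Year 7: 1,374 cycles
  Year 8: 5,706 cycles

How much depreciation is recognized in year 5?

$17,156

Depreciable base = $128,272 − $31,700 = $96,572.
Rate = $96,572 / 24,143 cycles = $4 per cycle.
Year 1: 665 × $4 = $2,660. Book value $125,612.
Year 2: 5,085 × $4 = $20,340. Book value $105,272.
Year 3: 977 × $4 = $3,908. Book value $101,364.
Year 4: 2,565 × $4 = $10,260. Book value $91,104.
Year 5: 4,289 × $4 = $17,156. Book value $73,948.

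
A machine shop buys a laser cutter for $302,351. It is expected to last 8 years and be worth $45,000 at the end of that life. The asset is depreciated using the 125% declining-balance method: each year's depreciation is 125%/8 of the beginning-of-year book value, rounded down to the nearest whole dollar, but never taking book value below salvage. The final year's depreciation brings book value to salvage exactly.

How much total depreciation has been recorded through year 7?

$210,302

Depreciable base = $302,351 − $45,000 = $257,351.
Year 1: ⌊$302,351 × 125%/8⌋ = $47,242. Book value $255,109.
Year 2: ⌊$255,109 × 125%/8⌋ = $39,860. Book value $215,249.
Year 3: ⌊$215,249 × 125%/8⌋ = $33,632. Book value $181,617.
Year 4: ⌊$181,617 × 125%/8⌋ = $28,377. Book value $153,240.
Year 5: ⌊$153,240 × 125%/8⌋ = $23,943. Book value $129,297.
Year 6: ⌊$129,297 × 125%/8⌋ = $20,202. Book value $109,095.
Year 7: ⌊$109,095 × 125%/8⌋ = $17,046. Book value $92,049.
Accumulated through year 7 = $302,351 − $92,049 = $210,302.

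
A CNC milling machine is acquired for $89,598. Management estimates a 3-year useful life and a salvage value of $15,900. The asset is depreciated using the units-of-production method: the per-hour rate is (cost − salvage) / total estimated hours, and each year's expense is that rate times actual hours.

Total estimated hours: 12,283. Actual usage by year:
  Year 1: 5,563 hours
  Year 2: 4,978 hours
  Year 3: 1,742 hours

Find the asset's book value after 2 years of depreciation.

Depreciable base = $89,598 − $15,900 = $73,698.
Rate = $73,698 / 12,283 hours = $6 per hour.
Year 1: 5,563 × $6 = $33,378. Book value $56,220.
Year 2: 4,978 × $6 = $29,868. Book value $26,352.

$26,352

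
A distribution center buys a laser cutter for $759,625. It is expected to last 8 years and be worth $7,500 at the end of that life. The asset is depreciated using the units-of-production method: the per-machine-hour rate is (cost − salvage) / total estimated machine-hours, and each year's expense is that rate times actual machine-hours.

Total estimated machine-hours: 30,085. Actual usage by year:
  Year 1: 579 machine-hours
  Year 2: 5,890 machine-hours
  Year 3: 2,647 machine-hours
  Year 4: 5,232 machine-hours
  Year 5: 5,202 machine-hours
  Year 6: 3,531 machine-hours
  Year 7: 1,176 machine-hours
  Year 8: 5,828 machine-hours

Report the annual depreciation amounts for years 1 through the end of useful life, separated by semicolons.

Depreciable base = $759,625 − $7,500 = $752,125.
Rate = $752,125 / 30,085 machine-hours = $25 per machine-hour.
Year 1: 579 × $25 = $14,475. Book value $745,150.
Year 2: 5,890 × $25 = $147,250. Book value $597,900.
Year 3: 2,647 × $25 = $66,175. Book value $531,725.
Year 4: 5,232 × $25 = $130,800. Book value $400,925.
Year 5: 5,202 × $25 = $130,050. Book value $270,875.
Year 6: 3,531 × $25 = $88,275. Book value $182,600.
Year 7: 1,176 × $25 = $29,400. Book value $153,200.
Year 8: 5,828 × $25 = $145,700. Book value $7,500.

$14,475; $147,250; $66,175; $130,800; $130,050; $88,275; $29,400; $145,700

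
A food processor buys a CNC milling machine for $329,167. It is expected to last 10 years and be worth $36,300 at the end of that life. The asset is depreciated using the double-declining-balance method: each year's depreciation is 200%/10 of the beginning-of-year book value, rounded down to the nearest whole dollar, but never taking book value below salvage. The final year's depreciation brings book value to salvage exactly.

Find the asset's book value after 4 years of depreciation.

$134,828

Depreciable base = $329,167 − $36,300 = $292,867.
Year 1: ⌊$329,167 × 200%/10⌋ = $65,833. Book value $263,334.
Year 2: ⌊$263,334 × 200%/10⌋ = $52,666. Book value $210,668.
Year 3: ⌊$210,668 × 200%/10⌋ = $42,133. Book value $168,535.
Year 4: ⌊$168,535 × 200%/10⌋ = $33,707. Book value $134,828.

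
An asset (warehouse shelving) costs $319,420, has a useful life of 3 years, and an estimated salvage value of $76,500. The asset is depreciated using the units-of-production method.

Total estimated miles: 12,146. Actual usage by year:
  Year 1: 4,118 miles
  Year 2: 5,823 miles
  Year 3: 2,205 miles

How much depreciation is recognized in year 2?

Depreciable base = $319,420 − $76,500 = $242,920.
Rate = $242,920 / 12,146 miles = $20 per mile.
Year 1: 4,118 × $20 = $82,360. Book value $237,060.
Year 2: 5,823 × $20 = $116,460. Book value $120,600.

$116,460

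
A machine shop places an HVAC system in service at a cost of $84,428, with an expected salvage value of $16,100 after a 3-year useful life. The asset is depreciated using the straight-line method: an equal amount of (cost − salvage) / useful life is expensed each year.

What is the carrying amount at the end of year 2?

$38,876

Depreciable base = $84,428 − $16,100 = $68,328.
Annual expense = $68,328 / 3 = $22,776.
End of year 1: book value $61,652.
End of year 2: book value $38,876.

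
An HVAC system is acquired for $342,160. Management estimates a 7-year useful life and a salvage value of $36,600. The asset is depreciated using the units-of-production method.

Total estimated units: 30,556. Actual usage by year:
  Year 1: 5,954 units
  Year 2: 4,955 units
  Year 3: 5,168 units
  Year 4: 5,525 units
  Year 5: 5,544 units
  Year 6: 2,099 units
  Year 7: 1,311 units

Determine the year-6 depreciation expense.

$20,990

Depreciable base = $342,160 − $36,600 = $305,560.
Rate = $305,560 / 30,556 units = $10 per unit.
Year 1: 5,954 × $10 = $59,540. Book value $282,620.
Year 2: 4,955 × $10 = $49,550. Book value $233,070.
Year 3: 5,168 × $10 = $51,680. Book value $181,390.
Year 4: 5,525 × $10 = $55,250. Book value $126,140.
Year 5: 5,544 × $10 = $55,440. Book value $70,700.
Year 6: 2,099 × $10 = $20,990. Book value $49,710.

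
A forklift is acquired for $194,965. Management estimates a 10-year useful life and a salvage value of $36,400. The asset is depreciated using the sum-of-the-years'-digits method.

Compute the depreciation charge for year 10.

Depreciable base = $194,965 − $36,400 = $158,565.
Sum of the years' digits = 10+9+8+7+6+5+4+3+2+1 = 55.
Year 1: $158,565 × 10/55 = $28,830. Book value $166,135.
Year 2: $158,565 × 9/55 = $25,947. Book value $140,188.
Year 3: $158,565 × 8/55 = $23,064. Book value $117,124.
Year 4: $158,565 × 7/55 = $20,181. Book value $96,943.
Year 5: $158,565 × 6/55 = $17,298. Book value $79,645.
Year 6: $158,565 × 5/55 = $14,415. Book value $65,230.
Year 7: $158,565 × 4/55 = $11,532. Book value $53,698.
Year 8: $158,565 × 3/55 = $8,649. Book value $45,049.
Year 9: $158,565 × 2/55 = $5,766. Book value $39,283.
Year 10: $158,565 × 1/55 = $2,883. Book value $36,400.

$2,883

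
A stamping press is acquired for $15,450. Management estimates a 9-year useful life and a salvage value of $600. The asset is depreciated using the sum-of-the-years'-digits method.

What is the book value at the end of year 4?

$5,550

Depreciable base = $15,450 − $600 = $14,850.
Sum of the years' digits = 9+8+7+6+5+4+3+2+1 = 45.
Year 1: $14,850 × 9/45 = $2,970. Book value $12,480.
Year 2: $14,850 × 8/45 = $2,640. Book value $9,840.
Year 3: $14,850 × 7/45 = $2,310. Book value $7,530.
Year 4: $14,850 × 6/45 = $1,980. Book value $5,550.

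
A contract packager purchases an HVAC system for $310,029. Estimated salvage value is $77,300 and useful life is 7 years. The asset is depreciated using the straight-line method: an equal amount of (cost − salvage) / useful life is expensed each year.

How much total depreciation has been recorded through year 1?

Depreciable base = $310,029 − $77,300 = $232,729.
Annual expense = $232,729 / 7 = $33,247.
End of year 1: book value $276,782.
Accumulated through year 1 = $310,029 − $276,782 = $33,247.

$33,247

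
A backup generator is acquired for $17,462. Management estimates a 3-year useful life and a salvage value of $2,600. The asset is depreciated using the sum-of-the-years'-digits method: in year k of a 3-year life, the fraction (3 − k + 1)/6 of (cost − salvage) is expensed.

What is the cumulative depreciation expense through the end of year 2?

$12,385

Depreciable base = $17,462 − $2,600 = $14,862.
Sum of the years' digits = 3+2+1 = 6.
Year 1: $14,862 × 3/6 = $7,431. Book value $10,031.
Year 2: $14,862 × 2/6 = $4,954. Book value $5,077.
Accumulated through year 2 = $17,462 − $5,077 = $12,385.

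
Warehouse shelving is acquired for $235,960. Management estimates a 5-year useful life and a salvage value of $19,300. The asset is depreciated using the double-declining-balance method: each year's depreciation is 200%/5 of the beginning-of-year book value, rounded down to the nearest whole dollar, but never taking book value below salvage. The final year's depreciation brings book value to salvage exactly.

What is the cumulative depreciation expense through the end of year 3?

Depreciable base = $235,960 − $19,300 = $216,660.
Year 1: ⌊$235,960 × 200%/5⌋ = $94,384. Book value $141,576.
Year 2: ⌊$141,576 × 200%/5⌋ = $56,630. Book value $84,946.
Year 3: ⌊$84,946 × 200%/5⌋ = $33,978. Book value $50,968.
Accumulated through year 3 = $235,960 − $50,968 = $184,992.

$184,992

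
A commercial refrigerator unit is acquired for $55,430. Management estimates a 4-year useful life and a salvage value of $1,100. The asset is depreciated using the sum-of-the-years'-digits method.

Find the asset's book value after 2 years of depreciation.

Depreciable base = $55,430 − $1,100 = $54,330.
Sum of the years' digits = 4+3+2+1 = 10.
Year 1: $54,330 × 4/10 = $21,732. Book value $33,698.
Year 2: $54,330 × 3/10 = $16,299. Book value $17,399.

$17,399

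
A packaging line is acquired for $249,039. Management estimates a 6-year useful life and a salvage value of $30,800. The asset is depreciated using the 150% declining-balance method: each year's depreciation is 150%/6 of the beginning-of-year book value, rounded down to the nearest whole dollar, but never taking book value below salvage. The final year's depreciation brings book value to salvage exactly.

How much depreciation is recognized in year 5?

$19,699

Depreciable base = $249,039 − $30,800 = $218,239.
Year 1: ⌊$249,039 × 150%/6⌋ = $62,259. Book value $186,780.
Year 2: ⌊$186,780 × 150%/6⌋ = $46,695. Book value $140,085.
Year 3: ⌊$140,085 × 150%/6⌋ = $35,021. Book value $105,064.
Year 4: ⌊$105,064 × 150%/6⌋ = $26,266. Book value $78,798.
Year 5: ⌊$78,798 × 150%/6⌋ = $19,699. Book value $59,099.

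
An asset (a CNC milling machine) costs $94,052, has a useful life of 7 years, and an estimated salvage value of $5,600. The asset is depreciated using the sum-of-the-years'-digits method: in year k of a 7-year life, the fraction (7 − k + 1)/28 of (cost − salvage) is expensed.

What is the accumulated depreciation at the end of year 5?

$78,975

Depreciable base = $94,052 − $5,600 = $88,452.
Sum of the years' digits = 7+6+5+4+3+2+1 = 28.
Year 1: $88,452 × 7/28 = $22,113. Book value $71,939.
Year 2: $88,452 × 6/28 = $18,954. Book value $52,985.
Year 3: $88,452 × 5/28 = $15,795. Book value $37,190.
Year 4: $88,452 × 4/28 = $12,636. Book value $24,554.
Year 5: $88,452 × 3/28 = $9,477. Book value $15,077.
Accumulated through year 5 = $94,052 − $15,077 = $78,975.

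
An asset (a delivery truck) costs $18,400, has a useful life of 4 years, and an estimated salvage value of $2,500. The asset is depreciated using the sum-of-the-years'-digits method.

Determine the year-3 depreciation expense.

$3,180

Depreciable base = $18,400 − $2,500 = $15,900.
Sum of the years' digits = 4+3+2+1 = 10.
Year 1: $15,900 × 4/10 = $6,360. Book value $12,040.
Year 2: $15,900 × 3/10 = $4,770. Book value $7,270.
Year 3: $15,900 × 2/10 = $3,180. Book value $4,090.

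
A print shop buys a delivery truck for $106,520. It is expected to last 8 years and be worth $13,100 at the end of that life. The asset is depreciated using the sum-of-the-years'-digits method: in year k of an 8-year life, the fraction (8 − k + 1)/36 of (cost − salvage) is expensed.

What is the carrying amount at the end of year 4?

$39,050

Depreciable base = $106,520 − $13,100 = $93,420.
Sum of the years' digits = 8+7+6+5+4+3+2+1 = 36.
Year 1: $93,420 × 8/36 = $20,760. Book value $85,760.
Year 2: $93,420 × 7/36 = $18,165. Book value $67,595.
Year 3: $93,420 × 6/36 = $15,570. Book value $52,025.
Year 4: $93,420 × 5/36 = $12,975. Book value $39,050.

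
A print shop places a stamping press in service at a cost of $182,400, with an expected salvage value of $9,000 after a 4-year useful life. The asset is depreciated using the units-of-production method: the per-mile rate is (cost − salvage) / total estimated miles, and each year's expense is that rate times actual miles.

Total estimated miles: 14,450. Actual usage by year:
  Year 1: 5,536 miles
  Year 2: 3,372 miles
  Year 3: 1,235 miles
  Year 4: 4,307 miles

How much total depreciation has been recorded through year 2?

$106,896

Depreciable base = $182,400 − $9,000 = $173,400.
Rate = $173,400 / 14,450 miles = $12 per mile.
Year 1: 5,536 × $12 = $66,432. Book value $115,968.
Year 2: 3,372 × $12 = $40,464. Book value $75,504.
Accumulated through year 2 = $182,400 − $75,504 = $106,896.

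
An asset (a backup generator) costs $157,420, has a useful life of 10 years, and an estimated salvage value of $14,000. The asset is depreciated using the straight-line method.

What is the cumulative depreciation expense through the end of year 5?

$71,710

Depreciable base = $157,420 − $14,000 = $143,420.
Annual expense = $143,420 / 10 = $14,342.
End of year 1: book value $143,078.
End of year 2: book value $128,736.
End of year 3: book value $114,394.
End of year 4: book value $100,052.
End of year 5: book value $85,710.
Accumulated through year 5 = $157,420 − $85,710 = $71,710.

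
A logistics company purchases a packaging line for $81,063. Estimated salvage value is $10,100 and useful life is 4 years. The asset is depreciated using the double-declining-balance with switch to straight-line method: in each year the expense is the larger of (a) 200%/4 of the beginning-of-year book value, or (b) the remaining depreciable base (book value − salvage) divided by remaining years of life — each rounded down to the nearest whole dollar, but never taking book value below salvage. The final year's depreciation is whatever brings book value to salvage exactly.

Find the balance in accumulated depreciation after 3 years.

Depreciable base = $81,063 − $10,100 = $70,963.
Year 1: DB = ⌊$81,063 × 200%/4⌋ = $40,531; SL = ⌊$70,963/4⌋ = $17,740 → take DB $40,531. Book value $40,532.
Year 2: DB = ⌊$40,532 × 200%/4⌋ = $20,266; SL = ⌊$30,432/3⌋ = $10,144 → take DB $20,266. Book value $20,266.
Year 3: DB = ⌊$20,266 × 200%/4⌋ = $10,133; SL = ⌊$10,166/2⌋ = $5,083 → take DB $10,133. Book value $10,133.
Accumulated through year 3 = $81,063 − $10,133 = $70,930.

$70,930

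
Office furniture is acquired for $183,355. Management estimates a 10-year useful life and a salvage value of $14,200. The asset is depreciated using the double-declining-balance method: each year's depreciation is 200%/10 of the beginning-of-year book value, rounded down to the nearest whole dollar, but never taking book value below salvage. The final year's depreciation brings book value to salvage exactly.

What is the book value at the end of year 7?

$38,455

Depreciable base = $183,355 − $14,200 = $169,155.
Year 1: ⌊$183,355 × 200%/10⌋ = $36,671. Book value $146,684.
Year 2: ⌊$146,684 × 200%/10⌋ = $29,336. Book value $117,348.
Year 3: ⌊$117,348 × 200%/10⌋ = $23,469. Book value $93,879.
Year 4: ⌊$93,879 × 200%/10⌋ = $18,775. Book value $75,104.
Year 5: ⌊$75,104 × 200%/10⌋ = $15,020. Book value $60,084.
Year 6: ⌊$60,084 × 200%/10⌋ = $12,016. Book value $48,068.
Year 7: ⌊$48,068 × 200%/10⌋ = $9,613. Book value $38,455.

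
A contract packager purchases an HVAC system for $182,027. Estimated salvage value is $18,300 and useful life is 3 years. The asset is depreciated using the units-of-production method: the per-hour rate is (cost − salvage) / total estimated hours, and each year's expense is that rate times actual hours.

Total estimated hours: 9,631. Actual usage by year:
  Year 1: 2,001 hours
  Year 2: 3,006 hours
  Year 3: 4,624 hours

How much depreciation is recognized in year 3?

$78,608

Depreciable base = $182,027 − $18,300 = $163,727.
Rate = $163,727 / 9,631 hours = $17 per hour.
Year 1: 2,001 × $17 = $34,017. Book value $148,010.
Year 2: 3,006 × $17 = $51,102. Book value $96,908.
Year 3: 4,624 × $17 = $78,608. Book value $18,300.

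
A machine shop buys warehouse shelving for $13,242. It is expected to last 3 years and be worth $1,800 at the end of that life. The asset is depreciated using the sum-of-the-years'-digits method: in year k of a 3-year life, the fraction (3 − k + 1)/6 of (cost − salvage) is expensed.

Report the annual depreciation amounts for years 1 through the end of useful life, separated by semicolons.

$5,721; $3,814; $1,907

Depreciable base = $13,242 − $1,800 = $11,442.
Sum of the years' digits = 3+2+1 = 6.
Year 1: $11,442 × 3/6 = $5,721. Book value $7,521.
Year 2: $11,442 × 2/6 = $3,814. Book value $3,707.
Year 3: $11,442 × 1/6 = $1,907. Book value $1,800.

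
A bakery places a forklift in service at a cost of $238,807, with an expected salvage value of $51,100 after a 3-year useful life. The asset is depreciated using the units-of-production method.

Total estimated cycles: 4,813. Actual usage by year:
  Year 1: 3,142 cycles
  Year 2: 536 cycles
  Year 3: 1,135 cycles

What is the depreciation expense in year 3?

Depreciable base = $238,807 − $51,100 = $187,707.
Rate = $187,707 / 4,813 cycles = $39 per cycle.
Year 1: 3,142 × $39 = $122,538. Book value $116,269.
Year 2: 536 × $39 = $20,904. Book value $95,365.
Year 3: 1,135 × $39 = $44,265. Book value $51,100.

$44,265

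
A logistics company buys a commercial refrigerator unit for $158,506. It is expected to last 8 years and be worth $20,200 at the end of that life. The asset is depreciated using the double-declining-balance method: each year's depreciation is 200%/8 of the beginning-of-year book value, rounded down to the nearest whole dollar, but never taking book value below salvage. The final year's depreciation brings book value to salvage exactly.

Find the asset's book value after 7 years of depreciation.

$21,159

Depreciable base = $158,506 − $20,200 = $138,306.
Year 1: ⌊$158,506 × 200%/8⌋ = $39,626. Book value $118,880.
Year 2: ⌊$118,880 × 200%/8⌋ = $29,720. Book value $89,160.
Year 3: ⌊$89,160 × 200%/8⌋ = $22,290. Book value $66,870.
Year 4: ⌊$66,870 × 200%/8⌋ = $16,717. Book value $50,153.
Year 5: ⌊$50,153 × 200%/8⌋ = $12,538. Book value $37,615.
Year 6: ⌊$37,615 × 200%/8⌋ = $9,403. Book value $28,212.
Year 7: ⌊$28,212 × 200%/8⌋ = $7,053. Book value $21,159.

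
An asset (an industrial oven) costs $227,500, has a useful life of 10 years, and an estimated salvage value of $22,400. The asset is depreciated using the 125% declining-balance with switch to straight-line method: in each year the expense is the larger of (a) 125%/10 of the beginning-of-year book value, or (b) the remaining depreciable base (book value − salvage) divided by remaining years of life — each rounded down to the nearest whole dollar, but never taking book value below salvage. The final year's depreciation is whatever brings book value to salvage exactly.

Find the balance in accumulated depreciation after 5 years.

$112,635

Depreciable base = $227,500 − $22,400 = $205,100.
Year 1: DB = ⌊$227,500 × 125%/10⌋ = $28,437; SL = ⌊$205,100/10⌋ = $20,510 → take DB $28,437. Book value $199,063.
Year 2: DB = ⌊$199,063 × 125%/10⌋ = $24,882; SL = ⌊$176,663/9⌋ = $19,629 → take DB $24,882. Book value $174,181.
Year 3: DB = ⌊$174,181 × 125%/10⌋ = $21,772; SL = ⌊$151,781/8⌋ = $18,972 → take DB $21,772. Book value $152,409.
Year 4: DB = ⌊$152,409 × 125%/10⌋ = $19,051; SL = ⌊$130,009/7⌋ = $18,572 → take DB $19,051. Book value $133,358.
Year 5: DB = ⌊$133,358 × 125%/10⌋ = $16,669; SL = ⌊$110,958/6⌋ = $18,493 → take SL $18,493. Book value $114,865.
Accumulated through year 5 = $227,500 − $114,865 = $112,635.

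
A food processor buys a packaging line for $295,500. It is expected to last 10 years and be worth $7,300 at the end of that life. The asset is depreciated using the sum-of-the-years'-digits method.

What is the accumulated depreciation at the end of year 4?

Depreciable base = $295,500 − $7,300 = $288,200.
Sum of the years' digits = 10+9+8+7+6+5+4+3+2+1 = 55.
Year 1: $288,200 × 10/55 = $52,400. Book value $243,100.
Year 2: $288,200 × 9/55 = $47,160. Book value $195,940.
Year 3: $288,200 × 8/55 = $41,920. Book value $154,020.
Year 4: $288,200 × 7/55 = $36,680. Book value $117,340.
Accumulated through year 4 = $295,500 − $117,340 = $178,160.

$178,160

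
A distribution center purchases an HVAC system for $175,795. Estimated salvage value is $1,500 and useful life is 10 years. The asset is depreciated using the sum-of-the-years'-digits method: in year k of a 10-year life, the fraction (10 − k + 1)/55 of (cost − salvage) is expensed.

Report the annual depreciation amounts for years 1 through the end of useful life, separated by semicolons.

$31,690; $28,521; $25,352; $22,183; $19,014; $15,845; $12,676; $9,507; $6,338; $3,169

Depreciable base = $175,795 − $1,500 = $174,295.
Sum of the years' digits = 10+9+8+7+6+5+4+3+2+1 = 55.
Year 1: $174,295 × 10/55 = $31,690. Book value $144,105.
Year 2: $174,295 × 9/55 = $28,521. Book value $115,584.
Year 3: $174,295 × 8/55 = $25,352. Book value $90,232.
Year 4: $174,295 × 7/55 = $22,183. Book value $68,049.
Year 5: $174,295 × 6/55 = $19,014. Book value $49,035.
Year 6: $174,295 × 5/55 = $15,845. Book value $33,190.
Year 7: $174,295 × 4/55 = $12,676. Book value $20,514.
Year 8: $174,295 × 3/55 = $9,507. Book value $11,007.
Year 9: $174,295 × 2/55 = $6,338. Book value $4,669.
Year 10: $174,295 × 1/55 = $3,169. Book value $1,500.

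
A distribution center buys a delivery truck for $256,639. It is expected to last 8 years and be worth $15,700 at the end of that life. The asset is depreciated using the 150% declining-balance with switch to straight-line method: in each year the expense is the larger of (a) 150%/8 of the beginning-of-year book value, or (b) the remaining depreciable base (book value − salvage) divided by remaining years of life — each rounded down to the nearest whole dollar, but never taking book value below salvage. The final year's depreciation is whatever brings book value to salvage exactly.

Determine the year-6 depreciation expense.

$24,037

Depreciable base = $256,639 − $15,700 = $240,939.
Year 1: DB = ⌊$256,639 × 150%/8⌋ = $48,119; SL = ⌊$240,939/8⌋ = $30,117 → take DB $48,119. Book value $208,520.
Year 2: DB = ⌊$208,520 × 150%/8⌋ = $39,097; SL = ⌊$192,820/7⌋ = $27,545 → take DB $39,097. Book value $169,423.
Year 3: DB = ⌊$169,423 × 150%/8⌋ = $31,766; SL = ⌊$153,723/6⌋ = $25,620 → take DB $31,766. Book value $137,657.
Year 4: DB = ⌊$137,657 × 150%/8⌋ = $25,810; SL = ⌊$121,957/5⌋ = $24,391 → take DB $25,810. Book value $111,847.
Year 5: DB = ⌊$111,847 × 150%/8⌋ = $20,971; SL = ⌊$96,147/4⌋ = $24,036 → take SL $24,036. Book value $87,811.
Year 6: DB = ⌊$87,811 × 150%/8⌋ = $16,464; SL = ⌊$72,111/3⌋ = $24,037 → take SL $24,037. Book value $63,774.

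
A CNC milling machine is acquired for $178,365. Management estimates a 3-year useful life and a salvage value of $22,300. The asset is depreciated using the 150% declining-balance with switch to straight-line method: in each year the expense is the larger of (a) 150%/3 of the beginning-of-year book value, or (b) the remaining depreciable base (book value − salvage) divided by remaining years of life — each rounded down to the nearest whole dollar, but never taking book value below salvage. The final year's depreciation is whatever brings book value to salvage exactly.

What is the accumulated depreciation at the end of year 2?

$133,773

Depreciable base = $178,365 − $22,300 = $156,065.
Year 1: DB = ⌊$178,365 × 150%/3⌋ = $89,182; SL = ⌊$156,065/3⌋ = $52,021 → take DB $89,182. Book value $89,183.
Year 2: DB = ⌊$89,183 × 150%/3⌋ = $44,591; SL = ⌊$66,883/2⌋ = $33,441 → take DB $44,591. Book value $44,592.
Accumulated through year 2 = $178,365 − $44,592 = $133,773.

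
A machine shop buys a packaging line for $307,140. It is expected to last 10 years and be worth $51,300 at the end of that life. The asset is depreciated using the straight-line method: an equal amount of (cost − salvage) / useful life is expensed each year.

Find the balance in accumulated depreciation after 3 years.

$76,752

Depreciable base = $307,140 − $51,300 = $255,840.
Annual expense = $255,840 / 10 = $25,584.
End of year 1: book value $281,556.
End of year 2: book value $255,972.
End of year 3: book value $230,388.
Accumulated through year 3 = $307,140 − $230,388 = $76,752.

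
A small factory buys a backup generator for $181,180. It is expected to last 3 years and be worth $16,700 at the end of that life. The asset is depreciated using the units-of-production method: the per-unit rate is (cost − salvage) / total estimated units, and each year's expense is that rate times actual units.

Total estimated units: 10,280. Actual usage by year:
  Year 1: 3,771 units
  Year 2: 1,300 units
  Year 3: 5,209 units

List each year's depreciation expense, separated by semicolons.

$60,336; $20,800; $83,344

Depreciable base = $181,180 − $16,700 = $164,480.
Rate = $164,480 / 10,280 units = $16 per unit.
Year 1: 3,771 × $16 = $60,336. Book value $120,844.
Year 2: 1,300 × $16 = $20,800. Book value $100,044.
Year 3: 5,209 × $16 = $83,344. Book value $16,700.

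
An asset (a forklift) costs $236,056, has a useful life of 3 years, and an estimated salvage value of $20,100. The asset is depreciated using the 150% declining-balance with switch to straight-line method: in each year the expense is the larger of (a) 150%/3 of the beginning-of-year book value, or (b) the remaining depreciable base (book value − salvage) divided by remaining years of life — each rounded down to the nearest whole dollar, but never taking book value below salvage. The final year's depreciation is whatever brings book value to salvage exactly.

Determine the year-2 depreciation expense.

$59,014

Depreciable base = $236,056 − $20,100 = $215,956.
Year 1: DB = ⌊$236,056 × 150%/3⌋ = $118,028; SL = ⌊$215,956/3⌋ = $71,985 → take DB $118,028. Book value $118,028.
Year 2: DB = ⌊$118,028 × 150%/3⌋ = $59,014; SL = ⌊$97,928/2⌋ = $48,964 → take DB $59,014. Book value $59,014.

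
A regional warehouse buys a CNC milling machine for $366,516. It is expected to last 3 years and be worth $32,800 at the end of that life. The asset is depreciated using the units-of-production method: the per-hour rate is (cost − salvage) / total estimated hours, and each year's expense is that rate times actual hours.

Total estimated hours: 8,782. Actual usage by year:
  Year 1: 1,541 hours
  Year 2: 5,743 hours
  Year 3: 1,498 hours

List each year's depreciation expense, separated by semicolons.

Depreciable base = $366,516 − $32,800 = $333,716.
Rate = $333,716 / 8,782 hours = $38 per hour.
Year 1: 1,541 × $38 = $58,558. Book value $307,958.
Year 2: 5,743 × $38 = $218,234. Book value $89,724.
Year 3: 1,498 × $38 = $56,924. Book value $32,800.

$58,558; $218,234; $56,924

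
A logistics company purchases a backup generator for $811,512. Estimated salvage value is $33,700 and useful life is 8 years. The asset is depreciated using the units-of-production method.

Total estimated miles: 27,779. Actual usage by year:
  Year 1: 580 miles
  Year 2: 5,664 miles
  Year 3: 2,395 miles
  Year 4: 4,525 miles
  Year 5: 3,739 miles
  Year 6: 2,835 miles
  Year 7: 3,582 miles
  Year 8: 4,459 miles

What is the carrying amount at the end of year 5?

Depreciable base = $811,512 − $33,700 = $777,812.
Rate = $777,812 / 27,779 miles = $28 per mile.
Year 1: 580 × $28 = $16,240. Book value $795,272.
Year 2: 5,664 × $28 = $158,592. Book value $636,680.
Year 3: 2,395 × $28 = $67,060. Book value $569,620.
Year 4: 4,525 × $28 = $126,700. Book value $442,920.
Year 5: 3,739 × $28 = $104,692. Book value $338,228.

$338,228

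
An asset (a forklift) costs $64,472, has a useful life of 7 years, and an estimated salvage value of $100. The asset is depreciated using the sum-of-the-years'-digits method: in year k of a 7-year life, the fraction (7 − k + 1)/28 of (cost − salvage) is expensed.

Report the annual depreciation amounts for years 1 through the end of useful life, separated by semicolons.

Depreciable base = $64,472 − $100 = $64,372.
Sum of the years' digits = 7+6+5+4+3+2+1 = 28.
Year 1: $64,372 × 7/28 = $16,093. Book value $48,379.
Year 2: $64,372 × 6/28 = $13,794. Book value $34,585.
Year 3: $64,372 × 5/28 = $11,495. Book value $23,090.
Year 4: $64,372 × 4/28 = $9,196. Book value $13,894.
Year 5: $64,372 × 3/28 = $6,897. Book value $6,997.
Year 6: $64,372 × 2/28 = $4,598. Book value $2,399.
Year 7: $64,372 × 1/28 = $2,299. Book value $100.

$16,093; $13,794; $11,495; $9,196; $6,897; $4,598; $2,299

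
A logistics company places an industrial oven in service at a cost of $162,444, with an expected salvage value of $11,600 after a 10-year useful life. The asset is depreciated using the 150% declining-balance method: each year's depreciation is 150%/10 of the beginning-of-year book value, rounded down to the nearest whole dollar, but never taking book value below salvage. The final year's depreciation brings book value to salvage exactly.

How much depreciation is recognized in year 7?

$9,190

Depreciable base = $162,444 − $11,600 = $150,844.
Year 1: ⌊$162,444 × 150%/10⌋ = $24,366. Book value $138,078.
Year 2: ⌊$138,078 × 150%/10⌋ = $20,711. Book value $117,367.
Year 3: ⌊$117,367 × 150%/10⌋ = $17,605. Book value $99,762.
Year 4: ⌊$99,762 × 150%/10⌋ = $14,964. Book value $84,798.
Year 5: ⌊$84,798 × 150%/10⌋ = $12,719. Book value $72,079.
Year 6: ⌊$72,079 × 150%/10⌋ = $10,811. Book value $61,268.
Year 7: ⌊$61,268 × 150%/10⌋ = $9,190. Book value $52,078.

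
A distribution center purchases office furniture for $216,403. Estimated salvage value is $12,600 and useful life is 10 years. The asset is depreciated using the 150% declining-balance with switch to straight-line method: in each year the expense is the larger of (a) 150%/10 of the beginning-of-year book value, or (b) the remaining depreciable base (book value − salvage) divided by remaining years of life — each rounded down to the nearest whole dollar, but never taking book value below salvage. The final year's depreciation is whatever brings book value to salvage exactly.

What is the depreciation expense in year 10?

$16,685

Depreciable base = $216,403 − $12,600 = $203,803.
Year 1: DB = ⌊$216,403 × 150%/10⌋ = $32,460; SL = ⌊$203,803/10⌋ = $20,380 → take DB $32,460. Book value $183,943.
Year 2: DB = ⌊$183,943 × 150%/10⌋ = $27,591; SL = ⌊$171,343/9⌋ = $19,038 → take DB $27,591. Book value $156,352.
Year 3: DB = ⌊$156,352 × 150%/10⌋ = $23,452; SL = ⌊$143,752/8⌋ = $17,969 → take DB $23,452. Book value $132,900.
Year 4: DB = ⌊$132,900 × 150%/10⌋ = $19,935; SL = ⌊$120,300/7⌋ = $17,185 → take DB $19,935. Book value $112,965.
Year 5: DB = ⌊$112,965 × 150%/10⌋ = $16,944; SL = ⌊$100,365/6⌋ = $16,727 → take DB $16,944. Book value $96,021.
Year 6: DB = ⌊$96,021 × 150%/10⌋ = $14,403; SL = ⌊$83,421/5⌋ = $16,684 → take SL $16,684. Book value $79,337.
Year 7: DB = ⌊$79,337 × 150%/10⌋ = $11,900; SL = ⌊$66,737/4⌋ = $16,684 → take SL $16,684. Book value $62,653.
Year 8: DB = ⌊$62,653 × 150%/10⌋ = $9,397; SL = ⌊$50,053/3⌋ = $16,684 → take SL $16,684. Book value $45,969.
Year 9: DB = ⌊$45,969 × 150%/10⌋ = $6,895; SL = ⌊$33,369/2⌋ = $16,684 → take SL $16,684. Book value $29,285.
Year 10 (final): $29,285 − $12,600 = $16,685. Book value $12,600.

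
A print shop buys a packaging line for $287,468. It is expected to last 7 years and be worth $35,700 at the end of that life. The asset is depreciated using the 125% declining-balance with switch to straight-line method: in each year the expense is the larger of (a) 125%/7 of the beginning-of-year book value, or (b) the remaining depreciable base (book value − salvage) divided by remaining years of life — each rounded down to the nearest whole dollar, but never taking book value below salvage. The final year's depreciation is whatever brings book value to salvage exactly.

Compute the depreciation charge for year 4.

Depreciable base = $287,468 − $35,700 = $251,768.
Year 1: DB = ⌊$287,468 × 125%/7⌋ = $51,333; SL = ⌊$251,768/7⌋ = $35,966 → take DB $51,333. Book value $236,135.
Year 2: DB = ⌊$236,135 × 125%/7⌋ = $42,166; SL = ⌊$200,435/6⌋ = $33,405 → take DB $42,166. Book value $193,969.
Year 3: DB = ⌊$193,969 × 125%/7⌋ = $34,637; SL = ⌊$158,269/5⌋ = $31,653 → take DB $34,637. Book value $159,332.
Year 4: DB = ⌊$159,332 × 125%/7⌋ = $28,452; SL = ⌊$123,632/4⌋ = $30,908 → take SL $30,908. Book value $128,424.

$30,908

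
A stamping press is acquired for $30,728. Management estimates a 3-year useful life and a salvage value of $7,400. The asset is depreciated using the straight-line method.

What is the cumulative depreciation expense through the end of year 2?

$15,552

Depreciable base = $30,728 − $7,400 = $23,328.
Annual expense = $23,328 / 3 = $7,776.
End of year 1: book value $22,952.
End of year 2: book value $15,176.
Accumulated through year 2 = $30,728 − $15,176 = $15,552.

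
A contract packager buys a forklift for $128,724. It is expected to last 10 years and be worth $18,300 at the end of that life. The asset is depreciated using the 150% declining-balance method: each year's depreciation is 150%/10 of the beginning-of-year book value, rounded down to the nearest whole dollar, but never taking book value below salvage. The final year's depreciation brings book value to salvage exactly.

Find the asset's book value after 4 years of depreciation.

$67,196

Depreciable base = $128,724 − $18,300 = $110,424.
Year 1: ⌊$128,724 × 150%/10⌋ = $19,308. Book value $109,416.
Year 2: ⌊$109,416 × 150%/10⌋ = $16,412. Book value $93,004.
Year 3: ⌊$93,004 × 150%/10⌋ = $13,950. Book value $79,054.
Year 4: ⌊$79,054 × 150%/10⌋ = $11,858. Book value $67,196.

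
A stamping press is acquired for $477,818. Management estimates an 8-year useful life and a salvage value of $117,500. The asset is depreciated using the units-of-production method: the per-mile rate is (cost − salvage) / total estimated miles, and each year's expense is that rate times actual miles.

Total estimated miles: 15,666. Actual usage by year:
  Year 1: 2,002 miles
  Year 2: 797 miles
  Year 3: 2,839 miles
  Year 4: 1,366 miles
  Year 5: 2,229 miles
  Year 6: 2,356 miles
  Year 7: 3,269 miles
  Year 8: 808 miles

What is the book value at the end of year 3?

Depreciable base = $477,818 − $117,500 = $360,318.
Rate = $360,318 / 15,666 miles = $23 per mile.
Year 1: 2,002 × $23 = $46,046. Book value $431,772.
Year 2: 797 × $23 = $18,331. Book value $413,441.
Year 3: 2,839 × $23 = $65,297. Book value $348,144.

$348,144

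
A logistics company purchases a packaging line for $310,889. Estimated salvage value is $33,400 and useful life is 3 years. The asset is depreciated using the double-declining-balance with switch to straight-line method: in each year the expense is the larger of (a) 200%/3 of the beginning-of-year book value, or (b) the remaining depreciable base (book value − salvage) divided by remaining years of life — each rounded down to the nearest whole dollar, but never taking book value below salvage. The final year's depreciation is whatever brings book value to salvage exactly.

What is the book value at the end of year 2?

$34,544

Depreciable base = $310,889 − $33,400 = $277,489.
Year 1: DB = ⌊$310,889 × 200%/3⌋ = $207,259; SL = ⌊$277,489/3⌋ = $92,496 → take DB $207,259. Book value $103,630.
Year 2: DB = ⌊$103,630 × 200%/3⌋ = $69,086; SL = ⌊$70,230/2⌋ = $35,115 → take DB $69,086. Book value $34,544.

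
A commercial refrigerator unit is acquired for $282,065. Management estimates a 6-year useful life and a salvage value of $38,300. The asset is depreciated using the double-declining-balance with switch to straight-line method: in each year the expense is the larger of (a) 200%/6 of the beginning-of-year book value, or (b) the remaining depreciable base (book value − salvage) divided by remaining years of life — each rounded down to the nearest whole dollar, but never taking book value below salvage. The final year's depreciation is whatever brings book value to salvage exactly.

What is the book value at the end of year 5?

$38,300

Depreciable base = $282,065 − $38,300 = $243,765.
Year 1: DB = ⌊$282,065 × 200%/6⌋ = $94,021; SL = ⌊$243,765/6⌋ = $40,627 → take DB $94,021. Book value $188,044.
Year 2: DB = ⌊$188,044 × 200%/6⌋ = $62,681; SL = ⌊$149,744/5⌋ = $29,948 → take DB $62,681. Book value $125,363.
Year 3: DB = ⌊$125,363 × 200%/6⌋ = $41,787; SL = ⌊$87,063/4⌋ = $21,765 → take DB $41,787. Book value $83,576.
Year 4: DB = ⌊$83,576 × 200%/6⌋ = $27,858; SL = ⌊$45,276/3⌋ = $15,092 → take DB $27,858. Book value $55,718.
Year 5: DB = ⌊$55,718 × 200%/6⌋ = $18,572; SL = ⌊$17,418/2⌋ = $8,709 → take DB $18,572, capped at $17,418. Book value $38,300.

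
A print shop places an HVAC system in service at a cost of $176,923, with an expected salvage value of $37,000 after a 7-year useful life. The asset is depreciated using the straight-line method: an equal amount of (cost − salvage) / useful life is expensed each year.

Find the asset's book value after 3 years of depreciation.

$116,956

Depreciable base = $176,923 − $37,000 = $139,923.
Annual expense = $139,923 / 7 = $19,989.
End of year 1: book value $156,934.
End of year 2: book value $136,945.
End of year 3: book value $116,956.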